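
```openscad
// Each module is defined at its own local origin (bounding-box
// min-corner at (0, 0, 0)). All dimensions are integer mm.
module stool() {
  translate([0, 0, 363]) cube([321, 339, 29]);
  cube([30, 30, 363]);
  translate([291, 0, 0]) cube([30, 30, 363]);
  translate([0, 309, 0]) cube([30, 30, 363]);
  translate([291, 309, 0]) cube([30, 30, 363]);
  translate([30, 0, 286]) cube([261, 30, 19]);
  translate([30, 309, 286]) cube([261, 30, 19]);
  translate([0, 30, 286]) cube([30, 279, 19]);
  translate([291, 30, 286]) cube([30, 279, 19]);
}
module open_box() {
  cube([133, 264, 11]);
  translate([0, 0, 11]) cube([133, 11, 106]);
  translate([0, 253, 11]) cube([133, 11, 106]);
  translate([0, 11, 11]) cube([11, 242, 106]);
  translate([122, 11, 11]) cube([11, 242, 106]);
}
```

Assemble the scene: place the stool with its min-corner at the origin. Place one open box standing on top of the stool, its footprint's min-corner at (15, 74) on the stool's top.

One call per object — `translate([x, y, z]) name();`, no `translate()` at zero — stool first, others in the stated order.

stool();
translate([15, 74, 392]) open_box();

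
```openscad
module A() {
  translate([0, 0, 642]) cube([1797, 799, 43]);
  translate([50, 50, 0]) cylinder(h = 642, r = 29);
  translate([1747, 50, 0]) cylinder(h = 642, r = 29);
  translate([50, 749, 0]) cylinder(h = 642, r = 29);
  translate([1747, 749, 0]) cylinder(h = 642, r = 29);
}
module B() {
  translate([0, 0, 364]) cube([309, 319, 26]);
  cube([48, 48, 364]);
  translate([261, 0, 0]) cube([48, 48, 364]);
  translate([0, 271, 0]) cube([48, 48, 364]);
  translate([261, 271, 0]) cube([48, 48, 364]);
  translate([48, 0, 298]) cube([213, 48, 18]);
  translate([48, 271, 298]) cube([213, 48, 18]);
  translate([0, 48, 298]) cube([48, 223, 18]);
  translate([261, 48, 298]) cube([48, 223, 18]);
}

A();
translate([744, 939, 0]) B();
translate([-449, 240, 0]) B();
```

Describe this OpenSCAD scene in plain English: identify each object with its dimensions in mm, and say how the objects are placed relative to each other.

A is a table with a 1797×799 mm rectangular top, 43 mm thick, top surface at z = 685 mm, supported by four round legs of 58 mm diameter, each leg's bounding box inset 21 mm from the nearest pair of top edges, running from the floor.

B is a four-legged stool. The seat is a 309×319×26 mm slab whose top surface is at z = 390 mm; four square legs, each 48×48 mm in cross-section, run from the floor (z = 0) to the underside of the seat, each flush with a corner of the seat. Four stretchers, 48 mm wide and 18 mm tall, connect adjacent legs with their undersides at z = 298 mm, each running between the inner faces of the legs it joins and aligned with the legs' outer faces on the other axis.

Two stools sit around the table at the +y, −x sides.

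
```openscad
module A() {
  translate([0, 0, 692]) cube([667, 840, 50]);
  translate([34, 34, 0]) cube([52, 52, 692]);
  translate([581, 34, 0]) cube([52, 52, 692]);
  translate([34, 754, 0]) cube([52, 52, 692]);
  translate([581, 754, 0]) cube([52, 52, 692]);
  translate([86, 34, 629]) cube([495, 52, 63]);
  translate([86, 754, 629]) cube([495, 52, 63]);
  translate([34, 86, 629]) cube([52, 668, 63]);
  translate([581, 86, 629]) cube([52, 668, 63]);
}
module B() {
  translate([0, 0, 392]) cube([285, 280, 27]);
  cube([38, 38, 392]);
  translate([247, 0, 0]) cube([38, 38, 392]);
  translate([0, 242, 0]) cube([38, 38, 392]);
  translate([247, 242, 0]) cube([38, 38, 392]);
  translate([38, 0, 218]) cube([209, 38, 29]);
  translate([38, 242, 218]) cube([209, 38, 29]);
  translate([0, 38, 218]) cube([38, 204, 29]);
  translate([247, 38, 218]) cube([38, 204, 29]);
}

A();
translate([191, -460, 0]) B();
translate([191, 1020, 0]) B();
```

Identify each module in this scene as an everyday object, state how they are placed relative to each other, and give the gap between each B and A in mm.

A is a table. B is a stool. Two stools sit around the table at the −y, +y sides. The gap between each stool and the table is 180 mm.

Each stool's nearest face is 180 mm from the table's bounding box.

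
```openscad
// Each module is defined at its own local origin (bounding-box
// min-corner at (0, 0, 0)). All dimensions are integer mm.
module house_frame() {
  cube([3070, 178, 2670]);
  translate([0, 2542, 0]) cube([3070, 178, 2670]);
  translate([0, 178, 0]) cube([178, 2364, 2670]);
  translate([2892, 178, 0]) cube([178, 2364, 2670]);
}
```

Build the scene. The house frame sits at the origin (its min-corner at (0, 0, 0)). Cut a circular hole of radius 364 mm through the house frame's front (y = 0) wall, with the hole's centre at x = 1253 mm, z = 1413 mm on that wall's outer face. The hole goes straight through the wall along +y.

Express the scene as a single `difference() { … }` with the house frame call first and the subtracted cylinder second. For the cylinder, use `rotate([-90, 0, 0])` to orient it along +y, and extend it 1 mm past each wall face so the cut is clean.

difference() {
  house_frame();
  translate([1253, -1, 1413]) rotate([-90, 0, 0]) cylinder(h = 180, r = 364);
}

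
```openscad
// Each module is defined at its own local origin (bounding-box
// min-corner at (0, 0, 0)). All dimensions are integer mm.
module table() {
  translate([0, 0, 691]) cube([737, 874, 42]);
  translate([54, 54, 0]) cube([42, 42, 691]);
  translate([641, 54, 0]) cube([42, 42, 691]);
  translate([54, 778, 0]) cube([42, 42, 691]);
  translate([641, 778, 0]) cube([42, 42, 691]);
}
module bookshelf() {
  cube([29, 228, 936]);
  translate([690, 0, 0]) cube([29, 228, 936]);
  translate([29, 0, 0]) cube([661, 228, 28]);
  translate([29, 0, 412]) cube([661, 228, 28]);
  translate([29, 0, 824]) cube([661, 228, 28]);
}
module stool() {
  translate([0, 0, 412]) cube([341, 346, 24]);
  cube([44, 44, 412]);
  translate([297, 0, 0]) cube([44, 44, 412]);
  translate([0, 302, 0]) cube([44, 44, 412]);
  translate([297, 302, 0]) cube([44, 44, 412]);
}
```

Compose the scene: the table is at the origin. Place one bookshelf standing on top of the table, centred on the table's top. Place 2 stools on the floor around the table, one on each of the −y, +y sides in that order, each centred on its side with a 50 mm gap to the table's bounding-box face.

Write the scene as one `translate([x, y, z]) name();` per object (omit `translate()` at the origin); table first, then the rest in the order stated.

table();
translate([9, 323, 733]) bookshelf();
translate([198, -396, 0]) stool();
translate([198, 924, 0]) stool();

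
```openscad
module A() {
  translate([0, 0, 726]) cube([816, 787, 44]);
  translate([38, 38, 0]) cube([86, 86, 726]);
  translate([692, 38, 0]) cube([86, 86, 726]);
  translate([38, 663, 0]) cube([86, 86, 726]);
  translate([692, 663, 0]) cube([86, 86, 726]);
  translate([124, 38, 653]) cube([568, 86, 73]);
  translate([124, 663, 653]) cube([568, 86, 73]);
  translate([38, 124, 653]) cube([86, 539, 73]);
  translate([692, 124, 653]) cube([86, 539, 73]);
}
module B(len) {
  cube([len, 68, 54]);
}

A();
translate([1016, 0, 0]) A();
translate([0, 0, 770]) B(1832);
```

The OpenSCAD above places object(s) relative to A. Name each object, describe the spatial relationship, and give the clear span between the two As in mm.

A is a table. B is a beam. A beam spans the tops of two tables. The clear span between the two tables is 200 mm.

Second table starts at x = 1016; first ends at x = 816; clear span = 1016 − 816 = 200 mm.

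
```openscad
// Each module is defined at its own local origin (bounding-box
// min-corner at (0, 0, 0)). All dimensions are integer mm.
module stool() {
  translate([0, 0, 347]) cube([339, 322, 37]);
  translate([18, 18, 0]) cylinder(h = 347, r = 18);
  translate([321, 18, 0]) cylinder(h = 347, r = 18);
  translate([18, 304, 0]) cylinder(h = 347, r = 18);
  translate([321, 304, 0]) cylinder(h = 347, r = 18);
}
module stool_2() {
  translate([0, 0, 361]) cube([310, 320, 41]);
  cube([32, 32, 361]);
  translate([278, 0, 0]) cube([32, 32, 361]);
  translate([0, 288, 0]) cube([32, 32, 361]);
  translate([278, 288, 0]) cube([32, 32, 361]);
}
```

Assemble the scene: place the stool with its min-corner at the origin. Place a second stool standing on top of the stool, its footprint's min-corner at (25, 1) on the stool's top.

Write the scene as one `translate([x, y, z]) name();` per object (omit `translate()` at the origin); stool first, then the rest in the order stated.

stool();
translate([25, 1, 384]) stool_2();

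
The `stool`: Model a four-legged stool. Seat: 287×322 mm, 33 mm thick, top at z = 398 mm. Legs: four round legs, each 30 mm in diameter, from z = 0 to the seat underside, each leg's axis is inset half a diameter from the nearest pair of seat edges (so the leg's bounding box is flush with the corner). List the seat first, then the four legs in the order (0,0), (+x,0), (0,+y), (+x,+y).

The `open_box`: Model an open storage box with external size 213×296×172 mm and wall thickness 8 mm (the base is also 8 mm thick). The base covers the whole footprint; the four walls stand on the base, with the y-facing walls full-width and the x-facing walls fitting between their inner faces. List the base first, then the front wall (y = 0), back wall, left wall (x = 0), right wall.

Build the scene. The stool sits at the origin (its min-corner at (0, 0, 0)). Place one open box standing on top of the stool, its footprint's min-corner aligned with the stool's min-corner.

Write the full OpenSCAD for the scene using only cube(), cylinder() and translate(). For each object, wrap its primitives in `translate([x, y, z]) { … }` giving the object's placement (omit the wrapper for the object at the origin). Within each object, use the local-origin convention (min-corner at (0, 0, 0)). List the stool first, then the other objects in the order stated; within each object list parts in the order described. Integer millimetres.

translate([0, 0, 365]) cube([287, 322, 33]);
translate([15, 15, 0]) cylinder(h = 365, r = 15);
translate([272, 15, 0]) cylinder(h = 365, r = 15);
translate([15, 307, 0]) cylinder(h = 365, r = 15);
translate([272, 307, 0]) cylinder(h = 365, r = 15);
translate([0, 0, 398]) {
  cube([213, 296, 8]);
  translate([0, 0, 8]) cube([213, 8, 164]);
  translate([0, 288, 8]) cube([213, 8, 164]);
  translate([0, 8, 8]) cube([8, 280, 164]);
  translate([205, 8, 8]) cube([8, 280, 164]);
}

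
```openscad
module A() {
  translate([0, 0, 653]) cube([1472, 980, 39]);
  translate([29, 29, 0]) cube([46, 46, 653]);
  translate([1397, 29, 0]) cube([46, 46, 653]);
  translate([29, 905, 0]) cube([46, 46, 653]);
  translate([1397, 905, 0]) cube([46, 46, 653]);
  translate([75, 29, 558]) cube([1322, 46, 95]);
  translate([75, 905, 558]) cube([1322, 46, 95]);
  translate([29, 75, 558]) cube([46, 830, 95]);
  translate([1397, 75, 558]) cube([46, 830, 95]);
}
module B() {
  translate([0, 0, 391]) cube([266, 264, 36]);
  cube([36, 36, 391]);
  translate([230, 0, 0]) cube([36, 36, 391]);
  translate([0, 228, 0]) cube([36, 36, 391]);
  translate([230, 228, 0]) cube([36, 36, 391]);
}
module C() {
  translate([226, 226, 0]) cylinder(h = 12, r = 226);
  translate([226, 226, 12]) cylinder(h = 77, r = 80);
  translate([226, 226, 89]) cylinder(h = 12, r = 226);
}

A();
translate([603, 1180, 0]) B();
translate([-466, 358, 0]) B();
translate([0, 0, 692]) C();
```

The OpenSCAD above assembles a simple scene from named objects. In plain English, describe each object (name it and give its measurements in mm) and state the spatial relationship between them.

A is a table with a 1472×980 mm rectangular top, 39 mm thick, top surface at z = 692 mm, supported by four 46×46 mm square legs, each inset 29 mm from the nearest pair of top edges, running from the floor. Four apron rails, 46 mm thick and 95 mm tall, run between adjacent legs with their top edges flush with the underside of the top and their outer faces flush with the legs' outer faces.

B is a simple wooden stool: a rectangular seat 266 mm (x) by 264 mm (y), 36 mm thick, top face at z = 427 mm, on four square legs, each 36×36 mm in cross-section. The legs rest on z = 0, each flush with a corner of the seat.

C is a spool: two coaxial disc flanges of radius 226 mm and thickness 12 mm, joined by a core cylinder of radius 80 mm and height 77 mm. The lower flange rests on z = 0 and the three cylinders share a vertical axis.

Two stools sit around the table at the +y, −x sides. The spool is on top of the table.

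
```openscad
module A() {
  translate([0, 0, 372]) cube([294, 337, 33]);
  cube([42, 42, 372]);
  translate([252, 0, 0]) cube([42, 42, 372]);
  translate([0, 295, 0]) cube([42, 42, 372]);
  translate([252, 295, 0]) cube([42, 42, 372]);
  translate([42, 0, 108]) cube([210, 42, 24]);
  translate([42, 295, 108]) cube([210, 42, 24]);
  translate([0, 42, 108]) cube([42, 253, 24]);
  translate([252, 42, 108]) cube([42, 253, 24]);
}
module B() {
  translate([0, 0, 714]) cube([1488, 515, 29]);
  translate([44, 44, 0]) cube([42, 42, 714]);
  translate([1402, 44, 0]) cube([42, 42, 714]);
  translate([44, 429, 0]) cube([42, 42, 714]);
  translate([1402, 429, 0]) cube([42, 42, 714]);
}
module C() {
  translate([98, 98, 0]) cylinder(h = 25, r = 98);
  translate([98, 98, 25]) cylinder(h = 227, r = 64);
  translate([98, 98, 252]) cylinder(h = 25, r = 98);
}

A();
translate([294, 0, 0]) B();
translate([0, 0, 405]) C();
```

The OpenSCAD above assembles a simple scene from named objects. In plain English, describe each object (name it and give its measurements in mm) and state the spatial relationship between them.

A is a simple wooden stool: a rectangular seat 294 mm (x) by 337 mm (y), 33 mm thick, top face at z = 405 mm, on four square legs, each 42×42 mm in cross-section. The legs rest on z = 0, each flush with a corner of the seat. Four stretchers, 42 mm wide and 24 mm tall, connect adjacent legs with their undersides at z = 108 mm, each running between the inner faces of the legs it joins and aligned with the legs' outer faces on the other axis.

B is a table with a 1488×515 mm rectangular top, 29 mm thick, top surface at z = 743 mm, supported by four 42×42 mm square legs, each inset 44 mm from the nearest pair of top edges, running from the floor.

C is a spool: two coaxial disc flanges of radius 98 mm and thickness 25 mm, joined by a core cylinder of radius 64 mm and height 227 mm. The lower flange rests on z = 0 and the three cylinders share a vertical axis.

The table is against the stool's +x side, with their −y faces flush. The spool is on top of the stool.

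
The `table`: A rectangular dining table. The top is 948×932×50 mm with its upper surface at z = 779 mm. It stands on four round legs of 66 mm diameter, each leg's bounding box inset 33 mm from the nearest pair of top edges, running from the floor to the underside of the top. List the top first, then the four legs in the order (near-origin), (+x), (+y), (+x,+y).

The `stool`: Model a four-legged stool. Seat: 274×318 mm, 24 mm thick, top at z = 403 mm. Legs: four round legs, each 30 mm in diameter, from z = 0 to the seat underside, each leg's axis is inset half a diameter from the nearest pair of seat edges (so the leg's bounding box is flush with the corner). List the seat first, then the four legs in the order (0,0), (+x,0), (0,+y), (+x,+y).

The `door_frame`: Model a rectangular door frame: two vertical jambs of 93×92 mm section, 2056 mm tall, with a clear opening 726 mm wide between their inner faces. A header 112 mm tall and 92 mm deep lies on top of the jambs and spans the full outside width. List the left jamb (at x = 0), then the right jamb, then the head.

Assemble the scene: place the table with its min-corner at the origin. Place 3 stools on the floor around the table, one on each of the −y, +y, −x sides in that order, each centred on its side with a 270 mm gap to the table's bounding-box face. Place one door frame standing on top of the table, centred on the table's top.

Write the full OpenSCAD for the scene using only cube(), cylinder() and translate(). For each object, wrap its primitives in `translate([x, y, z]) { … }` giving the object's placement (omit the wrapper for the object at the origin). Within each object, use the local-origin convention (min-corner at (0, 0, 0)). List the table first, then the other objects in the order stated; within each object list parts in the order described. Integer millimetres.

translate([0, 0, 729]) cube([948, 932, 50]);
translate([66, 66, 0]) cylinder(h = 729, r = 33);
translate([882, 66, 0]) cylinder(h = 729, r = 33);
translate([66, 866, 0]) cylinder(h = 729, r = 33);
translate([882, 866, 0]) cylinder(h = 729, r = 33);
translate([337, -588, 0]) {
  translate([0, 0, 379]) cube([274, 318, 24]);
  translate([15, 15, 0]) cylinder(h = 379, r = 15);
  translate([259, 15, 0]) cylinder(h = 379, r = 15);
  translate([15, 303, 0]) cylinder(h = 379, r = 15);
  translate([259, 303, 0]) cylinder(h = 379, r = 15);
}
translate([337, 1202, 0]) {
  translate([0, 0, 379]) cube([274, 318, 24]);
  translate([15, 15, 0]) cylinder(h = 379, r = 15);
  translate([259, 15, 0]) cylinder(h = 379, r = 15);
  translate([15, 303, 0]) cylinder(h = 379, r = 15);
  translate([259, 303, 0]) cylinder(h = 379, r = 15);
}
translate([-544, 307, 0]) {
  translate([0, 0, 379]) cube([274, 318, 24]);
  translate([15, 15, 0]) cylinder(h = 379, r = 15);
  translate([259, 15, 0]) cylinder(h = 379, r = 15);
  translate([15, 303, 0]) cylinder(h = 379, r = 15);
  translate([259, 303, 0]) cylinder(h = 379, r = 15);
}
translate([18, 420, 779]) {
  cube([93, 92, 2056]);
  translate([819, 0, 0]) cube([93, 92, 2056]);
  translate([0, 0, 2056]) cube([912, 92, 112]);
}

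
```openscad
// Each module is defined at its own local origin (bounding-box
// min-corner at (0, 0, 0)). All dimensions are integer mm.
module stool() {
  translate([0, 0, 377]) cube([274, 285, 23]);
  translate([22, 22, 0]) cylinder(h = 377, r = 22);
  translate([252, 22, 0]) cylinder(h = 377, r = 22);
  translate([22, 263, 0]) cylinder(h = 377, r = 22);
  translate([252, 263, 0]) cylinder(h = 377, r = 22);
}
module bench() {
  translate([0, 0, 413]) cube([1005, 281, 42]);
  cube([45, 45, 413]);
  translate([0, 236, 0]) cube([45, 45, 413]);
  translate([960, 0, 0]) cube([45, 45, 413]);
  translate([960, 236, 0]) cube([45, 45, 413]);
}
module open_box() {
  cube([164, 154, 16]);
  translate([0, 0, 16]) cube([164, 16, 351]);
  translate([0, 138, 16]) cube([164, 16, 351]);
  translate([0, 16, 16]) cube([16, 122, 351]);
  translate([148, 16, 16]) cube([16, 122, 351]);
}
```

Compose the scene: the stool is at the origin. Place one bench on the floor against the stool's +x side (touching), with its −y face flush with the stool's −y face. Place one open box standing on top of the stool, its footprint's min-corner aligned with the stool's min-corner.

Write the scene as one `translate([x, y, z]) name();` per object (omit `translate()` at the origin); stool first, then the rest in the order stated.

stool();
translate([274, 0, 0]) bench();
translate([0, 0, 400]) open_box();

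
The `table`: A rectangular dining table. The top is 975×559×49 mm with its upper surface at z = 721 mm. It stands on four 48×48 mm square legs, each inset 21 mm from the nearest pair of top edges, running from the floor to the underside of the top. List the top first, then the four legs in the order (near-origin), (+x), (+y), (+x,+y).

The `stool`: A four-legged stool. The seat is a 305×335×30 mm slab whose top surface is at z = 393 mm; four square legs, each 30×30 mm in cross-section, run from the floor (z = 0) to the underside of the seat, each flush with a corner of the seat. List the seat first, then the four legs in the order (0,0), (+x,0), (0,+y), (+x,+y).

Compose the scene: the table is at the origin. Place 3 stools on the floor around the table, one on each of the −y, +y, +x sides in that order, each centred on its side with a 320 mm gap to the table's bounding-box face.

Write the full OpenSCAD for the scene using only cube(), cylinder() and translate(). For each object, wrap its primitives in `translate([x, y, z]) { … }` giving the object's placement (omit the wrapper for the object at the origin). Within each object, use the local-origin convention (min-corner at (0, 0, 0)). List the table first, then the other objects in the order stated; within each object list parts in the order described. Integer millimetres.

translate([0, 0, 672]) cube([975, 559, 49]);
translate([21, 21, 0]) cube([48, 48, 672]);
translate([906, 21, 0]) cube([48, 48, 672]);
translate([21, 490, 0]) cube([48, 48, 672]);
translate([906, 490, 0]) cube([48, 48, 672]);
translate([335, -655, 0]) {
  translate([0, 0, 363]) cube([305, 335, 30]);
  cube([30, 30, 363]);
  translate([275, 0, 0]) cube([30, 30, 363]);
  translate([0, 305, 0]) cube([30, 30, 363]);
  translate([275, 305, 0]) cube([30, 30, 363]);
}
translate([335, 879, 0]) {
  translate([0, 0, 363]) cube([305, 335, 30]);
  cube([30, 30, 363]);
  translate([275, 0, 0]) cube([30, 30, 363]);
  translate([0, 305, 0]) cube([30, 30, 363]);
  translate([275, 305, 0]) cube([30, 30, 363]);
}
translate([1295, 112, 0]) {
  translate([0, 0, 363]) cube([305, 335, 30]);
  cube([30, 30, 363]);
  translate([275, 0, 0]) cube([30, 30, 363]);
  translate([0, 305, 0]) cube([30, 30, 363]);
  translate([275, 305, 0]) cube([30, 30, 363]);
}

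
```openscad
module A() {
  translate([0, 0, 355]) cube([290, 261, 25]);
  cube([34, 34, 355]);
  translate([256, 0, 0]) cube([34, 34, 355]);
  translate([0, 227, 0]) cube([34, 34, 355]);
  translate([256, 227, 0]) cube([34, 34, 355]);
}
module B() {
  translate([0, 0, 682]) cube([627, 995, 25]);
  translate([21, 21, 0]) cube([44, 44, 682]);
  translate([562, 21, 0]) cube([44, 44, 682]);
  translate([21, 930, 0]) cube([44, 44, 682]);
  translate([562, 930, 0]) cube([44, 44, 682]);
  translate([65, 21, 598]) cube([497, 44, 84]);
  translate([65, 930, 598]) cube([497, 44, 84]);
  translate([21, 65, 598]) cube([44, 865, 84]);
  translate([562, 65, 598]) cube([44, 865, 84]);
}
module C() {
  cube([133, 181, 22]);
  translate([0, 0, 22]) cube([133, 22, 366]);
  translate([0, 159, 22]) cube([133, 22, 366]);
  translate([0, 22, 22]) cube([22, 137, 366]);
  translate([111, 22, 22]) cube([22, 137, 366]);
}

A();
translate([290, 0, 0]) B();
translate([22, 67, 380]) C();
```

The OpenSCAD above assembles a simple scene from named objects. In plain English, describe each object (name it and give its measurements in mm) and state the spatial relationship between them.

A is a four-legged stool. The seat is 290×261 mm, 25 mm thick, top at z = 380 mm. It stands on four square legs, each 34×34 mm in cross-section, from z = 0 to the seat underside, each flush with a corner of the seat.

B is a table with a 627×995 mm rectangular top, 25 mm thick, top surface at z = 707 mm, supported by four 44×44 mm square legs, each inset 21 mm from the nearest pair of top edges, running from the floor. Four apron rails, 44 mm thick and 84 mm tall, run between adjacent legs with their top edges flush with the underside of the top and their outer faces flush with the legs' outer faces.

C is an open-topped rectangular box: outside dimensions 133×181×388 mm, with a uniform wall and base thickness of 22 mm. The base is a full 133×181 slab on the floor; four walls sit on top of the base. The front and back walls (the −y and +y sides) span the full width; the two side walls fit between them.

The table is against the stool's +x side, with their −y faces flush. The open box is on top of the stool.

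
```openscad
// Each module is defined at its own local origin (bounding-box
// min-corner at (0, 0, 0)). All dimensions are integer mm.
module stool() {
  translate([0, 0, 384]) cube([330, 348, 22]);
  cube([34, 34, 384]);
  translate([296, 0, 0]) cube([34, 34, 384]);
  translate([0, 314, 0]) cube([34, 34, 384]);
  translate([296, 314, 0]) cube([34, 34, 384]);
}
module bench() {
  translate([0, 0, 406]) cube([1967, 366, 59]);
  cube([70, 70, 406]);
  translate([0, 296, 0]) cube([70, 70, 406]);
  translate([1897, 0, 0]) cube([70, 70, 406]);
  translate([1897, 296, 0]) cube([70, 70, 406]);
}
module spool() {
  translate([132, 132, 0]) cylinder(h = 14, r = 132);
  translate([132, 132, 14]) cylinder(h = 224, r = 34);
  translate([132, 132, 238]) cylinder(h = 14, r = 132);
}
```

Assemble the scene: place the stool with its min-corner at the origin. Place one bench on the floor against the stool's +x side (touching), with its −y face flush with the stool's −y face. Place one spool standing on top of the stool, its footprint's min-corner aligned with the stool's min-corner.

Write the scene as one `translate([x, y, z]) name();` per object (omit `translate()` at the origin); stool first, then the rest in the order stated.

stool();
translate([330, 0, 0]) bench();
translate([0, 0, 406]) spool();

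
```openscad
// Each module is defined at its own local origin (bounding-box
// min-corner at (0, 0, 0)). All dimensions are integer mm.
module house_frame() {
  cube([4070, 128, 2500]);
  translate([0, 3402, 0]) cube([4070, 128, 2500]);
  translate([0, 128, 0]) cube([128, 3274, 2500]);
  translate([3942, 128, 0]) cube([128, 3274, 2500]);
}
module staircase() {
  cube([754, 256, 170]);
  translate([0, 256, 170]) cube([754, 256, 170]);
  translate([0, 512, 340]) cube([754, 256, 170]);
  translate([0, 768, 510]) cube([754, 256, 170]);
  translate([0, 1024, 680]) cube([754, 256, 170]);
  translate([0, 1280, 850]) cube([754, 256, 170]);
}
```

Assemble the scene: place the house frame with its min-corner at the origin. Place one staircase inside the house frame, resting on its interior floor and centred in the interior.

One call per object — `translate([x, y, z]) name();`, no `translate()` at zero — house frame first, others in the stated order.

house_frame();
translate([1658, 997, 0]) staircase();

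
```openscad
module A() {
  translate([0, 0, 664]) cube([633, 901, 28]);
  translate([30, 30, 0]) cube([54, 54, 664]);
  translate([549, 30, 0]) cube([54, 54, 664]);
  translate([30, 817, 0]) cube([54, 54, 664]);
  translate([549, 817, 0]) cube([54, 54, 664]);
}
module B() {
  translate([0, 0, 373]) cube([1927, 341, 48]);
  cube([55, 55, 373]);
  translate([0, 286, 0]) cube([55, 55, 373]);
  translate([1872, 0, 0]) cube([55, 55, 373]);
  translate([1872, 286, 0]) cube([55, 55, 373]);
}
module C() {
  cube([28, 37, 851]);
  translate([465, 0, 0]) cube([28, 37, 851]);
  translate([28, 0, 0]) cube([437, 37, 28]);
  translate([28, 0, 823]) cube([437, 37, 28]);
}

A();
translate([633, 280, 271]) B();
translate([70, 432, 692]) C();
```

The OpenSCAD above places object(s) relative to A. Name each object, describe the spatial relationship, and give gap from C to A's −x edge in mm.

A is a table. B is a bench. C is a picture frame. The bench is beside the table with their tops flush at z = 692. The picture frame is on top of the table, centred. The gap from the picture frame to the table's −x edge is 70 mm.

The picture frame's min-x is at 70; the table's min-x is 0; gap = 70 mm.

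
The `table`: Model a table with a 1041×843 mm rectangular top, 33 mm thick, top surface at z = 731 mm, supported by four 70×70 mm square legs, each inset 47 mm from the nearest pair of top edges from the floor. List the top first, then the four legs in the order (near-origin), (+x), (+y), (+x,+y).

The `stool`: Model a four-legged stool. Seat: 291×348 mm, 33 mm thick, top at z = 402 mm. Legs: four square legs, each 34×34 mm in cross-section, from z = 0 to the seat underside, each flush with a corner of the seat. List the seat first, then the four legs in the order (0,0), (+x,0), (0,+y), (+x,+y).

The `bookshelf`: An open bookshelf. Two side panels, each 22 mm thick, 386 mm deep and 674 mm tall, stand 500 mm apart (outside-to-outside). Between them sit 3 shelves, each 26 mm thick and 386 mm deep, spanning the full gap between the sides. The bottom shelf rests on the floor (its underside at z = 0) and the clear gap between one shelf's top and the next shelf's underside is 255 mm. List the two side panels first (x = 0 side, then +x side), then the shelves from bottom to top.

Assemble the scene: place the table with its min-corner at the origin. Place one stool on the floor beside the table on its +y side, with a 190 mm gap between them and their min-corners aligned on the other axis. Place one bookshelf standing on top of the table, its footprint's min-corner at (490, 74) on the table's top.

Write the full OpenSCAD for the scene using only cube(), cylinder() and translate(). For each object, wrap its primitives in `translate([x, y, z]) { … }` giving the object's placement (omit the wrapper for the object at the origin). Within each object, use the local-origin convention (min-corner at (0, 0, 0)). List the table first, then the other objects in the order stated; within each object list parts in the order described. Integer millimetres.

translate([0, 0, 698]) cube([1041, 843, 33]);
translate([47, 47, 0]) cube([70, 70, 698]);
translate([924, 47, 0]) cube([70, 70, 698]);
translate([47, 726, 0]) cube([70, 70, 698]);
translate([924, 726, 0]) cube([70, 70, 698]);
translate([0, 1033, 0]) {
  translate([0, 0, 369]) cube([291, 348, 33]);
  cube([34, 34, 369]);
  translate([257, 0, 0]) cube([34, 34, 369]);
  translate([0, 314, 0]) cube([34, 34, 369]);
  translate([257, 314, 0]) cube([34, 34, 369]);
}
translate([490, 74, 731]) {
  cube([22, 386, 674]);
  translate([478, 0, 0]) cube([22, 386, 674]);
  translate([22, 0, 0]) cube([456, 386, 26]);
  translate([22, 0, 281]) cube([456, 386, 26]);
  translate([22, 0, 562]) cube([456, 386, 26]);
}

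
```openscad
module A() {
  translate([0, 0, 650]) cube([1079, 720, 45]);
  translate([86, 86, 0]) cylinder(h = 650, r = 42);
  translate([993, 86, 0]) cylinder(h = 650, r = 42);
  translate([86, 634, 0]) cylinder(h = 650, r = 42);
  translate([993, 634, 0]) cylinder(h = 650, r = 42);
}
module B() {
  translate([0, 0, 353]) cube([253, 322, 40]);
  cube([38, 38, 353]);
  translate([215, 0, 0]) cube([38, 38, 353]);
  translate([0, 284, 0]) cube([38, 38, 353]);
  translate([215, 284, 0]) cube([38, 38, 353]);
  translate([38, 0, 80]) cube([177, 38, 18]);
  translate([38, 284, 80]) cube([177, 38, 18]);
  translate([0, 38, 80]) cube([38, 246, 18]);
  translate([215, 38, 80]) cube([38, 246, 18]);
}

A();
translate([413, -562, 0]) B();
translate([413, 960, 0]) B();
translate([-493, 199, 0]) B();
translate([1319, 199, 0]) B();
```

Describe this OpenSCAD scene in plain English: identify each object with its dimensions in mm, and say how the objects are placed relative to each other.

A is a table: top 1079 mm (x) × 720 mm (y), 45 mm thick, upper face at z = 695 mm, on four round legs of 84 mm diameter, each leg's bounding box inset 44 mm from the nearest pair of top edges, running from z = 0 to the bottom of the top.

B is a four-legged stool. The seat is a 253×322×40 mm slab whose top surface is at z = 393 mm; four square legs, each 38×38 mm in cross-section, run from the floor (z = 0) to the underside of the seat, each flush with a corner of the seat. Four stretchers, 38 mm wide and 18 mm tall, connect adjacent legs with their undersides at z = 80 mm, each running between the inner faces of the legs it joins and aligned with the legs' outer faces on the other axis.

Four stools sit around the table at the −y, +y, −x, +x sides.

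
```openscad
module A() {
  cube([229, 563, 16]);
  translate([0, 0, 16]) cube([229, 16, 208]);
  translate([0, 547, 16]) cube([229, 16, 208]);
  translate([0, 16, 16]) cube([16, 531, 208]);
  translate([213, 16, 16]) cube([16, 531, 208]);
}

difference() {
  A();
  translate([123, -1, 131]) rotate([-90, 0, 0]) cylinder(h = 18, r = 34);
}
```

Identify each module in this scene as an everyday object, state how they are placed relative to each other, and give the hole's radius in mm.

The subtracted cylinder has r = 34 mm.

A is an open box. The open box has a circular hole through its front wall. The hole's radius is 34 mm.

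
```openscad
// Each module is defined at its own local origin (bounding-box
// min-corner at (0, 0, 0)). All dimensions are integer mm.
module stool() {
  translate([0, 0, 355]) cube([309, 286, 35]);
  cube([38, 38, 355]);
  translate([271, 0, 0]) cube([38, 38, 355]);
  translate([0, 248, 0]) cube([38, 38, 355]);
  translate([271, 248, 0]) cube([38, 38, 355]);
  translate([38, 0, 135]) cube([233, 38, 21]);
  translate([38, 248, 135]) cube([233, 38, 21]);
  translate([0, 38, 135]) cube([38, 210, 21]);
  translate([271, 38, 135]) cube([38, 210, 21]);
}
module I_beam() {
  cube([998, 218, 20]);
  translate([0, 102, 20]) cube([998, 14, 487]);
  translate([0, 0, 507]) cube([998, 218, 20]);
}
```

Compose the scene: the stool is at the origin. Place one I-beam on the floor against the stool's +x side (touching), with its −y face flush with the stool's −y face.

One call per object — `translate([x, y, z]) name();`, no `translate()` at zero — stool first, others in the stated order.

stool();
translate([309, 0, 0]) I_beam();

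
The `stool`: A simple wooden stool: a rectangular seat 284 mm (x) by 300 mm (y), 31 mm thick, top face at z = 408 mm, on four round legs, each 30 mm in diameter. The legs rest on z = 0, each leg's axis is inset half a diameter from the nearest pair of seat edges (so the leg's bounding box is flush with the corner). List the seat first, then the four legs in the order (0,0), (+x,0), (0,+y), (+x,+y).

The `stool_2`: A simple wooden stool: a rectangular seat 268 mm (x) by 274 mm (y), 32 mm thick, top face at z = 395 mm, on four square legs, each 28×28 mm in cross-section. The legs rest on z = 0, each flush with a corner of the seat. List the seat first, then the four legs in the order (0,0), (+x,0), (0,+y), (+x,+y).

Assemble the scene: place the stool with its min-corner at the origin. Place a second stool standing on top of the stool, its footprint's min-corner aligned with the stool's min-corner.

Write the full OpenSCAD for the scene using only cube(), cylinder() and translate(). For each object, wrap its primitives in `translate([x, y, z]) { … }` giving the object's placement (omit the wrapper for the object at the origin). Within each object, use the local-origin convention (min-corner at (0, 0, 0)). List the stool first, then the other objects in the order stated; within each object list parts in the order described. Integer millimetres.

translate([0, 0, 377]) cube([284, 300, 31]);
translate([15, 15, 0]) cylinder(h = 377, r = 15);
translate([269, 15, 0]) cylinder(h = 377, r = 15);
translate([15, 285, 0]) cylinder(h = 377, r = 15);
translate([269, 285, 0]) cylinder(h = 377, r = 15);
translate([0, 0, 408]) {
  translate([0, 0, 363]) cube([268, 274, 32]);
  cube([28, 28, 363]);
  translate([240, 0, 0]) cube([28, 28, 363]);
  translate([0, 246, 0]) cube([28, 28, 363]);
  translate([240, 246, 0]) cube([28, 28, 363]);
}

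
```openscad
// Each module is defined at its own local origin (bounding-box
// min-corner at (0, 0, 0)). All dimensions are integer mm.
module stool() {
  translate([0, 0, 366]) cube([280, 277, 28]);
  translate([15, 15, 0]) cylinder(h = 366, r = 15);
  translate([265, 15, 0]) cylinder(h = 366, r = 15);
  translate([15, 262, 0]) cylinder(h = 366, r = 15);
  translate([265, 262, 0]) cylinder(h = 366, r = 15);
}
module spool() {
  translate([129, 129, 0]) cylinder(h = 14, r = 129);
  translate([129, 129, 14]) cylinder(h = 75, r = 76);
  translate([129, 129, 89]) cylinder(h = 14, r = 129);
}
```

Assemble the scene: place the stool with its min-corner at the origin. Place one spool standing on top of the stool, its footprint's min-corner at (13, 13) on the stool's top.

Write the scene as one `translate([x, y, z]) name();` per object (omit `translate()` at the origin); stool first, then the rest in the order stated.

stool();
translate([13, 13, 394]) spool();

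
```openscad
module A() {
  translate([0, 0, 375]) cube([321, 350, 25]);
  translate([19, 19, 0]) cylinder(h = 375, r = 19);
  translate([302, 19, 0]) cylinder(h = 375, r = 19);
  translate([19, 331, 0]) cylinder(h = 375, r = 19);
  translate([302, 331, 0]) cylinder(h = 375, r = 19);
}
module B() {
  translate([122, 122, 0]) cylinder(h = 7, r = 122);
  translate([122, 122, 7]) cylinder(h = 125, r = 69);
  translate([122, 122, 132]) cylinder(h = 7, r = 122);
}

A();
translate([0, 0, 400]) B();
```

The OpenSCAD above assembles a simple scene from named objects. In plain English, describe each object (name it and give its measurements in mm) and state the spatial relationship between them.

A is a simple wooden stool: a rectangular seat 321 mm (x) by 350 mm (y), 25 mm thick, top face at z = 400 mm, on four round legs, each 38 mm in diameter. The legs rest on z = 0, each leg's axis is inset half a diameter from the nearest pair of seat edges (so the leg's bounding box is flush with the corner).

B is a spool: two coaxial disc flanges of radius 122 mm and thickness 7 mm, joined by a core cylinder of radius 69 mm and height 125 mm. The lower flange rests on z = 0 and the three cylinders share a vertical axis.

The spool is on top of the stool.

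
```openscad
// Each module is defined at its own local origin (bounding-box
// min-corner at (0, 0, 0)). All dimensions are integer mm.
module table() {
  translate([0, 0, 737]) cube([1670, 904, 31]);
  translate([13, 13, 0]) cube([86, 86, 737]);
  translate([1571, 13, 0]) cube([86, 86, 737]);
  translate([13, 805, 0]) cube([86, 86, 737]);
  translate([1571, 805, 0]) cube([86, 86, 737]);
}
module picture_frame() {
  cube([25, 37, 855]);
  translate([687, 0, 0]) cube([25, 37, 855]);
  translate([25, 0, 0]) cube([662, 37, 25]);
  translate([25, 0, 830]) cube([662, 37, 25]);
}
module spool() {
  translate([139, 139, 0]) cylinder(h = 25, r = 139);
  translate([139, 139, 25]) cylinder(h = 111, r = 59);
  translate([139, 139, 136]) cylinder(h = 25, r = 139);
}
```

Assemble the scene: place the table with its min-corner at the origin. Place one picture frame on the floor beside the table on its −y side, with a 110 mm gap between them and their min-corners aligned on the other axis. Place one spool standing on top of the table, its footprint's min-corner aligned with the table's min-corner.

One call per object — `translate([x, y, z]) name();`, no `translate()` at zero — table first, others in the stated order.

table();
translate([0, -147, 0]) picture_frame();
translate([0, 0, 768]) spool();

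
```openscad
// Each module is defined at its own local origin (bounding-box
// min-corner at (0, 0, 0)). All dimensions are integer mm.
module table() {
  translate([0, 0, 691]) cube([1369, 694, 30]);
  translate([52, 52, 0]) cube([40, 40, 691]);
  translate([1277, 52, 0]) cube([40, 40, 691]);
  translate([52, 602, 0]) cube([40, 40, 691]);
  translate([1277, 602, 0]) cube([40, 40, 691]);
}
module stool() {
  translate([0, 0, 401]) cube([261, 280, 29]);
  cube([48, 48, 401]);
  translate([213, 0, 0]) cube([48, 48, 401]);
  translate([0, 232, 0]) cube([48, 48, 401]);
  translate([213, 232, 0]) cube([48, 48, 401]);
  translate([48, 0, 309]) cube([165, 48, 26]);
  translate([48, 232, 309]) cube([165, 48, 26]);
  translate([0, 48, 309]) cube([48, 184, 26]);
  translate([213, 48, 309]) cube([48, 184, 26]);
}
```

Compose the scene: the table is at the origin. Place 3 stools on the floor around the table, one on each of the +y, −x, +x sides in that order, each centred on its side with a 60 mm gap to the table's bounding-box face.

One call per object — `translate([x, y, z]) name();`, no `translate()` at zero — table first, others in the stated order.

table();
translate([554, 754, 0]) stool();
translate([-321, 207, 0]) stool();
translate([1429, 207, 0]) stool();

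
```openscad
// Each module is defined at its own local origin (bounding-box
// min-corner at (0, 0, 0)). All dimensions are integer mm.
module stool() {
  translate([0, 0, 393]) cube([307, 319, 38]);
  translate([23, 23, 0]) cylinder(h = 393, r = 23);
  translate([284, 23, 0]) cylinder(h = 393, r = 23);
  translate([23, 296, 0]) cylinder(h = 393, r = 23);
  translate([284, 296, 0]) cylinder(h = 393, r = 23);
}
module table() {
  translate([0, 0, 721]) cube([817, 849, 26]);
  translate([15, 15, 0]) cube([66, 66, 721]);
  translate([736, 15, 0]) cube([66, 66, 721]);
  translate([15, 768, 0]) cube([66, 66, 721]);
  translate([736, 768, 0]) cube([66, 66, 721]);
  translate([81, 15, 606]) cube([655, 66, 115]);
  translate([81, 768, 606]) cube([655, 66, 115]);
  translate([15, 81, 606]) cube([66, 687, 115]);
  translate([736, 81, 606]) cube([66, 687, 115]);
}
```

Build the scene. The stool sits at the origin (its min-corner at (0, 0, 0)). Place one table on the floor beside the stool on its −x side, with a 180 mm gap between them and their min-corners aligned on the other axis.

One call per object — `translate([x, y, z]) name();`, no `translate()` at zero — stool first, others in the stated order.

stool();
translate([-997, 0, 0]) table();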